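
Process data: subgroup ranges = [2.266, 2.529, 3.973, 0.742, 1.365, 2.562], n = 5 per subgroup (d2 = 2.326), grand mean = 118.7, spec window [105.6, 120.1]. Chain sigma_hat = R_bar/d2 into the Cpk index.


R_bar = (2.266 + 2.529 + 3.973 + 0.742 + 1.365 + 2.562) / 6 = 2.2395
sigma = R_bar / d2 = 2.2395 / 2.326 = 0.96281169
Cp = (USL - LSL)/(6*sigma) = (120.1 - 105.6)/(6*0.96281169) = 2.5100
Cpu = (120.1 - 118.7)/(3*0.96281169) = 0.4847
Cpl = (118.7 - 105.6)/(3*0.96281169) = 4.5353
Cpk = min(Cpu, Cpl) = 0.4847

0.4847


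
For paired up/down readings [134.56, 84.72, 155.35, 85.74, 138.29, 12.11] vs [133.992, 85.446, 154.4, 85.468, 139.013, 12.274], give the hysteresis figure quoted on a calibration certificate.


|134.56 - 133.992| = 0.5680
|84.72 - 85.446| = 0.7260
|155.35 - 154.4| = 0.9500
|85.74 - 85.468| = 0.2720
|138.29 - 139.013| = 0.7230
|12.11 - 12.274| = 0.1640
hysteresis = max(diffs) = 0.9500

0.9500


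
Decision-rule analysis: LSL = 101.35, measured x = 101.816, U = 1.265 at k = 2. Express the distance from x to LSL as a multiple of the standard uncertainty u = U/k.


u = U / k = 1.265 / 2 = 0.6325
margin = |LSL - x| = |101.35 - 101.816| = 0.466
z = margin / u = 0.466 / 0.6325
z = 0.7368

0.7368


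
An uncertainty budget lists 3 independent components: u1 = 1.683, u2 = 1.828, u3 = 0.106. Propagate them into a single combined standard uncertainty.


uc = sqrt(1.683^2 + 1.828^2 + 0.106^2)
uc = sqrt(6.185309)
uc = 2.4870

2.4870


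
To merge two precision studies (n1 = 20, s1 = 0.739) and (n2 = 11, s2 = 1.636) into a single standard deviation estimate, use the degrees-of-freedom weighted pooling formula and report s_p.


s_p = sqrt(((n1-1)*s1^2 + (n2-1)*s2^2) / (n1+n2-2))
numerator = (20-1)*0.739^2 + (11-1)*1.636^2 = 10.376299 + 26.76496 = 37.141259
denominator = 20 + 11 - 2 = 29
s_p^2 = 37.141259 / 29 = 1.2807331
s_p = sqrt(1.2807331) = 1.1317

1.1317


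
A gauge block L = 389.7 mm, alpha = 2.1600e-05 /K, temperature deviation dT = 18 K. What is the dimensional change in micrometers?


dL = L * alpha * dT
= 389.7 * 2.1600e-05 * 18
= 0.1515154 mm
dL_um = 0.1515154 * 1000 = 151.5154 um

151.5154


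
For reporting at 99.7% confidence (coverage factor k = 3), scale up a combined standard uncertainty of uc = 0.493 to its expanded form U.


U = k * uc
U = 3 * 0.493
U = 1.4790

1.4790


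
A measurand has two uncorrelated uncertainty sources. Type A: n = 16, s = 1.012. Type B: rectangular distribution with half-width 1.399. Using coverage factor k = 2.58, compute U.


u_A = s / sqrt(n) = 1.012 / sqrt(16) = 0.253
u_B = half_width / sqrt(3) = 1.399 / sqrt(3) = 0.80771303
uc = sqrt(u_A^2 + u_B^2) = sqrt(0.253^2 + 0.80771303^2) = 0.84640968
U = k * uc = 2.58 * 0.84640968
U = 2.1837

2.1837


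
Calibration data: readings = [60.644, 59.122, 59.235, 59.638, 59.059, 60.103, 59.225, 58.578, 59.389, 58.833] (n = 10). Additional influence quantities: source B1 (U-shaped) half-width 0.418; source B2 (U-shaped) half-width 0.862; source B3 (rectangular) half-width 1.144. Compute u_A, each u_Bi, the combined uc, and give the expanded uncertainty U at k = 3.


mean = (60.644 + 59.122 + 59.235 + 59.638 + 59.059 + 60.103 + 59.225 + 58.578 + 59.389 + 58.833) / 10 = 59.3826
s = sqrt(sum((x - mean)^2)/(n-1)) = 0.60955999
u_A = s / sqrt(n) = 0.60955999 / sqrt(10) = 0.19275979
u_B1 = 0.418 / sqrt(2) = 0.29557063
u_B2 = 0.862 / sqrt(2) = 0.60952605
u_B3 = 1.144 / sqrt(3) = 0.66048871
uc = sqrt(0.19275979^2 + 0.29557063^2 + 0.60952605^2 + 0.66048871^2) = 0.96554942
U = k * uc = 3 * 0.96554942
U = 2.8966

2.8966


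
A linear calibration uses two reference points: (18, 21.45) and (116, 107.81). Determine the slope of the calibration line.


slope = (y2 - y1) / (x2 - x1)
= (107.81 - 21.45) / (116 - 18)
= 86.3600 / 98
= 0.8812

0.8812


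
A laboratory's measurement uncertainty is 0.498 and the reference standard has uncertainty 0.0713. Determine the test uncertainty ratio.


TUR = u_lab / u_ref
= 0.498 / 0.0713
= 6.9846

6.9846


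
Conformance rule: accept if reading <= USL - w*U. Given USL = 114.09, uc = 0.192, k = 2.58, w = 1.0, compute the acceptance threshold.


U = k * uc = 2.58 * 0.192 = 0.49536
guard band g = w * U = 1.0 * 0.49536 = 0.49536
AL = USL - g = 114.09 - 0.49536
AL = 113.5946

113.5946


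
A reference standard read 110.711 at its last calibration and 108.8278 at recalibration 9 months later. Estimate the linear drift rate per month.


rate = (v2 - v1) / months
= (108.8278 - 110.711) / 9
= -1.8832 / 9
= -0.2092

-0.2092


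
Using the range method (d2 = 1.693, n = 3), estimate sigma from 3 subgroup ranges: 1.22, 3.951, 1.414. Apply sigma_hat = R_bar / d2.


R_bar = (1.22 + 3.951 + 1.414) / 3
R_bar = 6.585 / 3 = 2.195
sigma_hat = R_bar / d2 = 2.195 / 1.693 = 1.2965

1.2965


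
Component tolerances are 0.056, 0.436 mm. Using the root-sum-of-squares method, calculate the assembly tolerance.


RSS = sqrt(0.056^2 + 0.436^2)
= sqrt(0.193232)
= 0.4396

0.4396


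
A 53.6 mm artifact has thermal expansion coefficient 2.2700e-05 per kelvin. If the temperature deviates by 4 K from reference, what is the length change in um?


dL = L * alpha * dT
= 53.6 * 2.2700e-05 * 4
= 0.0048669 mm
dL_um = 0.0048669 * 1000 = 4.8669 um

4.8669


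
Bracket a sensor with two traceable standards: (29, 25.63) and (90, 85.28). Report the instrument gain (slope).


slope = (y2 - y1) / (x2 - x1)
= (85.28 - 25.63) / (90 - 29)
= 59.6500 / 61
= 0.9779

0.9779


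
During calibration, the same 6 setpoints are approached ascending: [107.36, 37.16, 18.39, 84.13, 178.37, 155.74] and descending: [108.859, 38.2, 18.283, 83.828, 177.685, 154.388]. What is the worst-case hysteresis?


|107.36 - 108.859| = 1.4990
|37.16 - 38.2| = 1.0400
|18.39 - 18.283| = 0.1070
|84.13 - 83.828| = 0.3020
|178.37 - 177.685| = 0.6850
|155.74 - 154.388| = 1.3520
hysteresis = max(diffs) = 1.4990

1.4990


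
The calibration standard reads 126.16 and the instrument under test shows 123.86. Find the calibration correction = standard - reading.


Correction = standard - reading
= 126.16 - 123.86
= 2.3000

2.3000


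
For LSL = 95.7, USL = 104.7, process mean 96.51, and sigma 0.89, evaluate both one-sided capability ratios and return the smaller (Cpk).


Cpu = (USL - mean) / (3*sigma) = (104.7 - 96.51) / (3*0.89) = 3.0674
Cpl = (mean - LSL) / (3*sigma) = (96.51 - 95.7) / (3*0.89) = 0.3034
Cpk = min(Cpu, Cpl) = 0.3034

0.3034


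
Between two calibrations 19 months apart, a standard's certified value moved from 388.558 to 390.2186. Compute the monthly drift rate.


rate = (v2 - v1) / months
= (390.2186 - 388.558) / 19
= 1.6606 / 19
= 0.0874

0.0874


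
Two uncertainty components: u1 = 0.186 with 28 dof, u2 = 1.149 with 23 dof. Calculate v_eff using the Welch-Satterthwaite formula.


uc = sqrt(u1^2 + u2^2) = sqrt(0.186^2 + 1.149^2) = 1.1639575
v_eff = uc^4 / (u1^4/v1 + u2^4/v2)
= 1.1639575^4 / (0.186^4/28 + 1.149^4/23)
= 1.8354751 / 0.075822341
v_eff = 24.2076

24.2076


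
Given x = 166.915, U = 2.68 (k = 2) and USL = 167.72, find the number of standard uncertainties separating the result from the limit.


u = U / k = 2.68 / 2 = 1.34
margin = |USL - x| = |167.72 - 166.915| = 0.805
z = margin / u = 0.805 / 1.34
z = 0.6007

0.6007


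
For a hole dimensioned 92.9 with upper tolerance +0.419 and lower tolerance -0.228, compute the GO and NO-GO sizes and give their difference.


GO = nominal - lower_tol (smallest hole = maximum material condition)
GO = 92.9 - 0.228 = 92.672
NO-GO = nominal + upper_tol (largest hole = least material condition)
NO-GO = 92.9 + 0.419 = 93.319
spread = NO-GO - GO = 93.319 - 92.672 = 0.6470

0.6470


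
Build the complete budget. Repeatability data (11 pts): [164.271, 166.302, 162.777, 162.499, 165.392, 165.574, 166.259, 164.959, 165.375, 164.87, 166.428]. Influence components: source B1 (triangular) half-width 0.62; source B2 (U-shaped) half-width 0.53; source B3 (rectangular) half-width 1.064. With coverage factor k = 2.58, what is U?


mean = (164.271 + 166.302 + 162.777 + 162.499 + 165.392 + 165.574 + 166.259 + 164.959 + 165.375 + 164.87 + 166.428) / 11 = 164.9732727
s = sqrt(sum((x - mean)^2)/(n-1)) = 1.3297416
u_A = s / sqrt(n) = 1.3297416 / sqrt(11) = 0.40093218
u_B1 = 0.62 / sqrt(6) = 0.25311394
u_B2 = 0.53 / sqrt(2) = 0.37476659
u_B3 = 1.064 / sqrt(3) = 0.61430069
uc = sqrt(0.40093218^2 + 0.25311394^2 + 0.37476659^2 + 0.61430069^2) = 0.86175902
U = k * uc = 2.58 * 0.86175902
U = 2.2233

2.2233


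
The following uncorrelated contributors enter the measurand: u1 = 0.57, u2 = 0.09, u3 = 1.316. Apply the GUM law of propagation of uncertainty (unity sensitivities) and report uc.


uc = sqrt(0.57^2 + 0.09^2 + 1.316^2)
uc = sqrt(2.064856)
uc = 1.4370

1.4370


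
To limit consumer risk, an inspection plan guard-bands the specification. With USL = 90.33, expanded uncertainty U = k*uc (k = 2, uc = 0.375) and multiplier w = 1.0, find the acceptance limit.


U = k * uc = 2 * 0.375 = 0.75
guard band g = w * U = 1.0 * 0.75 = 0.75
AL = USL - g = 90.33 - 0.75
AL = 89.5800

89.5800


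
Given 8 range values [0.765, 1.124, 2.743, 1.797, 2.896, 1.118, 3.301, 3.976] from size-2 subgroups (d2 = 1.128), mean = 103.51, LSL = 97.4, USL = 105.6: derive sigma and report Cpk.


R_bar = (0.765 + 1.124 + 2.743 + 1.797 + 2.896 + 1.118 + 3.301 + 3.976) / 8 = 2.215
sigma = R_bar / d2 = 2.215 / 1.128 = 1.9636525
Cp = (USL - LSL)/(6*sigma) = (105.6 - 97.4)/(6*1.9636525) = 0.6960
Cpu = (105.6 - 103.51)/(3*1.9636525) = 0.3548
Cpl = (103.51 - 97.4)/(3*1.9636525) = 1.0372
Cpk = min(Cpu, Cpl) = 0.3548

0.3548


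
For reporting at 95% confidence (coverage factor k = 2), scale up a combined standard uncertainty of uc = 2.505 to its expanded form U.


U = k * uc
U = 2 * 2.505
U = 5.0100

5.0100


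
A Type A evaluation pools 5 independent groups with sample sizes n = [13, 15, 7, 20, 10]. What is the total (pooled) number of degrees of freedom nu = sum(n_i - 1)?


nu = sum_i (n_i - 1)
nu = ((13 - 1) + (15 - 1) + (7 - 1) + (20 - 1) + (10 - 1))
nu = 12 + 14 + 6 + 19 + 9
nu = 60

60


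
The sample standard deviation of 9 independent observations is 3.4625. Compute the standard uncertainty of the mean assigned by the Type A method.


u_A = s / sqrt(n)
u_A = 3.4625 / sqrt(9)
u_A = 3.4625 / 3
u_A = 1.1542

1.1542


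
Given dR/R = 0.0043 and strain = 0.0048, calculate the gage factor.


GF = (dR/R) / epsilon
= 0.0043 / 0.0048
= 0.8958

0.8958


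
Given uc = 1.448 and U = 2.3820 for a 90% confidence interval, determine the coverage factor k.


k = U / uc
k = 2.3820 / 1.448
k = 1.645

1.645


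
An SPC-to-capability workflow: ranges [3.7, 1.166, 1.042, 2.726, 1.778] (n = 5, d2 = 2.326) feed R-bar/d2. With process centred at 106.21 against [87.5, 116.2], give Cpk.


R_bar = (3.7 + 1.166 + 1.042 + 2.726 + 1.778) / 5 = 2.0824
sigma = R_bar / d2 = 2.0824 / 2.326 = 0.89527085
Cp = (USL - LSL)/(6*sigma) = (116.2 - 87.5)/(6*0.89527085) = 5.3429
Cpu = (116.2 - 106.21)/(3*0.89527085) = 3.7195
Cpl = (106.21 - 87.5)/(3*0.89527085) = 6.9662
Cpk = min(Cpu, Cpl) = 3.7195

3.7195


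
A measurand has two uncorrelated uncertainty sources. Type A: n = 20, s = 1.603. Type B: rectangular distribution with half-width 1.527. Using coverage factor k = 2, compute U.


u_A = s / sqrt(n) = 1.603 / sqrt(20) = 0.3584417
u_B = half_width / sqrt(3) = 1.527 / sqrt(3) = 0.88161386
uc = sqrt(u_A^2 + u_B^2) = sqrt(0.3584417^2 + 0.88161386^2) = 0.95169504
U = k * uc = 2 * 0.95169504
U = 1.9034

1.9034


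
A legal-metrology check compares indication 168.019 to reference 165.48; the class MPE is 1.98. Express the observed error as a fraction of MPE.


e = indication - reference = 168.019 - 165.48 = 2.5390
|e| = 2.5390
ratio = |e| / MPE = 2.5390 / 1.98
ratio = 1.2823

1.2823


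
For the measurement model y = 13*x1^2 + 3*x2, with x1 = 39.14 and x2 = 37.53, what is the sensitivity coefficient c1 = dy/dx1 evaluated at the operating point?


y = 13*x1^2 + 3*x2
dy/dx1 = 2*13*x1
Evaluate at x1 = 39.14: c1 = 26 * 39.14
c1 = 1017.6400

1017.6400


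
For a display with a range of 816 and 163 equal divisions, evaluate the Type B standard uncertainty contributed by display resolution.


resolution = range / divisions
resolution = 816 / 163 = 5.006135
u_res = resolution / (2*sqrt(3))
u_res = 5.006135 / 3.4641016
u_res = 1.4451

1.4451


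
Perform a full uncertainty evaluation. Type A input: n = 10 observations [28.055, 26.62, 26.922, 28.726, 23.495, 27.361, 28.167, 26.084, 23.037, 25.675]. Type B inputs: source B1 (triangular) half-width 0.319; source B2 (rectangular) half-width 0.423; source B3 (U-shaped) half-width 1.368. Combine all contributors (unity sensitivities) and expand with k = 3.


mean = (28.055 + 26.62 + 26.922 + 28.726 + 23.495 + 27.361 + 28.167 + 26.084 + 23.037 + 25.675) / 10 = 26.4142
s = sqrt(sum((x - mean)^2)/(n-1)) = 1.9116094
u_A = s / sqrt(n) = 1.9116094 / sqrt(10) = 0.60450397
u_B1 = 0.319 / sqrt(6) = 0.1302312
u_B2 = 0.423 / sqrt(3) = 0.24421916
u_B3 = 1.368 / sqrt(2) = 0.96732208
uc = sqrt(0.60450397^2 + 0.1302312^2 + 0.24421916^2 + 0.96732208^2) = 1.1737718
U = k * uc = 3 * 1.1737718
U = 3.5213

3.5213


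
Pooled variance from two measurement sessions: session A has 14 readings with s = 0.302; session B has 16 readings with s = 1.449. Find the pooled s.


s_p = sqrt(((n1-1)*s1^2 + (n2-1)*s2^2) / (n1+n2-2))
numerator = (14-1)*0.302^2 + (16-1)*1.449^2 = 1.185652 + 31.494015 = 32.679667
denominator = 14 + 16 - 2 = 28
s_p^2 = 32.679667 / 28 = 1.167131
s_p = sqrt(1.167131) = 1.0803

1.0803


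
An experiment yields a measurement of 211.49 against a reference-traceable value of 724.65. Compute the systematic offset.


Systematic error = measured - true
= 211.49 - 724.65
= -513.1600

-513.1600


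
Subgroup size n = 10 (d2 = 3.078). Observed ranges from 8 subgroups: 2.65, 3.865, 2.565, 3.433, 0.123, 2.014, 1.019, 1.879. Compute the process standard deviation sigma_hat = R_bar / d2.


R_bar = (2.65 + 3.865 + 2.565 + 3.433 + 0.123 + 2.014 + 1.019 + 1.879) / 8
R_bar = 17.548 / 8 = 2.1935
sigma_hat = R_bar / d2 = 2.1935 / 3.078 = 0.7126

0.7126


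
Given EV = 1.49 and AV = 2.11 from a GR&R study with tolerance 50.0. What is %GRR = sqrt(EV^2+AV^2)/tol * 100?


GRR = sqrt(EV^2 + AV^2) = sqrt(1.49^2 + 2.11^2) = 2.5830602
%GRR = GRR / tol * 100 = 2.5830602 / 50.0 * 100
%GRR = 5.1661

5.1661


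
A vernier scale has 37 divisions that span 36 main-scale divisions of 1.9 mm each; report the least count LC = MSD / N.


LC = MSD / n_div
= 1.9 / 37
= 0.0514

0.0514


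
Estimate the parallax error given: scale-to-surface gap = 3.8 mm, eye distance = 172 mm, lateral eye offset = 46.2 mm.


error = h * offset / d
= 3.8 * 46.2 / 172
= 1.0207

1.0207


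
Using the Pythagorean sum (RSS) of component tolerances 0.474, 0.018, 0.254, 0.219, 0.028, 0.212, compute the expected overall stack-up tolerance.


RSS = sqrt(0.474^2 + 0.018^2 + 0.254^2 + 0.219^2 + 0.028^2 + 0.212^2)
= sqrt(0.383205)
= 0.6190

0.6190


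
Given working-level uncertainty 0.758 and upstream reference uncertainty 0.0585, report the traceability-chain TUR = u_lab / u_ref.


TUR = u_lab / u_ref
= 0.758 / 0.0585
= 12.9573

12.9573


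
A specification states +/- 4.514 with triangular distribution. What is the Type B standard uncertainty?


u_B = half_width / sqrt(6)
u_B = 4.514 / 2.4494897
u_B = 1.8428

1.8428


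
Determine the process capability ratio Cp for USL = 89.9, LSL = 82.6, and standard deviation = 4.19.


Cp = (USL - LSL) / (6 * sigma)
= (89.9 - 82.6) / (6 * 4.19)
= 7.3000 / 25.1400
= 0.2904

0.2904


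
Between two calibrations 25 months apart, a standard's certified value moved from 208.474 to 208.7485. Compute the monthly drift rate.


rate = (v2 - v1) / months
= (208.7485 - 208.474) / 25
= 0.2745 / 25
= 0.0110

0.0110


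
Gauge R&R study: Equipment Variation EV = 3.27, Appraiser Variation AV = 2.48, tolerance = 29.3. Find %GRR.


GRR = sqrt(EV^2 + AV^2) = sqrt(3.27^2 + 2.48^2) = 4.104059
%GRR = GRR / tol * 100 = 4.104059 / 29.3 * 100
%GRR = 14.0070

14.0070


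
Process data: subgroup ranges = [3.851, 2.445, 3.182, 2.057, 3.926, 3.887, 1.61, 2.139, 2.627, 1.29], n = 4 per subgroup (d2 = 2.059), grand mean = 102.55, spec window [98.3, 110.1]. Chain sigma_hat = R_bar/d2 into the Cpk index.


R_bar = (3.851 + 2.445 + 3.182 + 2.057 + 3.926 + 3.887 + 1.61 + 2.139 + 2.627 + 1.29) / 10 = 2.7014
sigma = R_bar / d2 = 2.7014 / 2.059 = 1.3119961
Cp = (USL - LSL)/(6*sigma) = (110.1 - 98.3)/(6*1.3119961) = 1.4990
Cpu = (110.1 - 102.55)/(3*1.3119961) = 1.9182
Cpl = (102.55 - 98.3)/(3*1.3119961) = 1.0798
Cpk = min(Cpu, Cpl) = 1.0798

1.0798


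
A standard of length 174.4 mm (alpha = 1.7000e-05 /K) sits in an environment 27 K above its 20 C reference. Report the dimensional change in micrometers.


dL = L * alpha * dT
= 174.4 * 1.7000e-05 * 27
= 0.0800496 mm
dL_um = 0.0800496 * 1000 = 80.0496 um

80.0496


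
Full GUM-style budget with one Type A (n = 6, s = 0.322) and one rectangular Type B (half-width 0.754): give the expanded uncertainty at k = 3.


u_A = s / sqrt(n) = 0.322 / sqrt(6) = 0.13145595
u_B = half_width / sqrt(3) = 0.754 / sqrt(3) = 0.4353221
uc = sqrt(u_A^2 + u_B^2) = sqrt(0.13145595^2 + 0.4353221^2) = 0.45473728
U = k * uc = 3 * 0.45473728
U = 1.3642

1.3642


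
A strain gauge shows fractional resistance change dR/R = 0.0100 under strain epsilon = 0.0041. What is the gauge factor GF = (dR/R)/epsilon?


GF = (dR/R) / epsilon
= 0.0100 / 0.0041
= 2.4390

2.4390


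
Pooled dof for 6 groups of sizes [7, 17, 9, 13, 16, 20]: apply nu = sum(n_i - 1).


nu = sum_i (n_i - 1)
nu = ((7 - 1) + (17 - 1) + (9 - 1) + (13 - 1) + (16 - 1) + (20 - 1))
nu = 6 + 16 + 8 + 12 + 15 + 19
nu = 76

76


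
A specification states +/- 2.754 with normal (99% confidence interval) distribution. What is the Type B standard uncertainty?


u_B = half_width / 2.576
u_B = 2.754 / 2.576
u_B = 1.0691

1.0691


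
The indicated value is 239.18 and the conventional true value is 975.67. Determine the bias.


Systematic error = measured - true
= 239.18 - 975.67
= -736.4900

-736.4900


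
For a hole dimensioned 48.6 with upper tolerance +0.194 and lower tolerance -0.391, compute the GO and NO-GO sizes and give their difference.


GO = nominal - lower_tol (smallest hole = maximum material condition)
GO = 48.6 - 0.391 = 48.209
NO-GO = nominal + upper_tol (largest hole = least material condition)
NO-GO = 48.6 + 0.194 = 48.794
spread = NO-GO - GO = 48.794 - 48.209 = 0.5850

0.5850


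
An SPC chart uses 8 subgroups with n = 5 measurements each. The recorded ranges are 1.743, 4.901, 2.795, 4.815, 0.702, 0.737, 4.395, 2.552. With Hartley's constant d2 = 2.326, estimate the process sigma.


R_bar = (1.743 + 4.901 + 2.795 + 4.815 + 0.702 + 0.737 + 4.395 + 2.552) / 8
R_bar = 22.64 / 8 = 2.83
sigma_hat = R_bar / d2 = 2.83 / 2.326 = 1.2167

1.2167


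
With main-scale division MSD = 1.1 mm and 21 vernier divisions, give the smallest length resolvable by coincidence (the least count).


LC = MSD / n_div
= 1.1 / 21
= 0.0524

0.0524


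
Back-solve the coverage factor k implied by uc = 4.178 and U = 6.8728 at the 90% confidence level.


k = U / uc
k = 6.8728 / 4.178
k = 1.645

1.645


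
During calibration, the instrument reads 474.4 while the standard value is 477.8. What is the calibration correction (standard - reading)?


Correction = standard - reading
= 477.8 - 474.4
= 3.4000

3.4000


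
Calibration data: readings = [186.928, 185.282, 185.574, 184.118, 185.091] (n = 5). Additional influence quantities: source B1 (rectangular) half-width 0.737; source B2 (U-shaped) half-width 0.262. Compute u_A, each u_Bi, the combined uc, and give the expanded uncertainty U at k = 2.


mean = (186.928 + 185.282 + 185.574 + 184.118 + 185.091) / 5 = 185.3986
s = sqrt(sum((x - mean)^2)/(n-1)) = 1.0146402
u_A = s / sqrt(n) = 1.0146402 / sqrt(5) = 0.45376089
u_B1 = 0.737 / sqrt(3) = 0.42550715
u_B2 = 0.262 / sqrt(2) = 0.18526198
uc = sqrt(0.45376089^2 + 0.42550715^2 + 0.18526198^2) = 0.64905877
U = k * uc = 2 * 0.64905877
U = 1.2981

1.2981


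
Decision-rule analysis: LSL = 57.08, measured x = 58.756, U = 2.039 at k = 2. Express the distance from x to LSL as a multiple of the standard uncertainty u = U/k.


u = U / k = 2.039 / 2 = 1.0195
margin = |LSL - x| = |57.08 - 58.756| = 1.676
z = margin / u = 1.676 / 1.0195
z = 1.6439

1.6439


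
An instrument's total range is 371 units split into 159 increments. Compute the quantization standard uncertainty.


resolution = range / divisions
resolution = 371 / 159 = 2.3333333
u_res = resolution / (2*sqrt(3))
u_res = 2.3333333 / 3.4641016
u_res = 0.6736

0.6736


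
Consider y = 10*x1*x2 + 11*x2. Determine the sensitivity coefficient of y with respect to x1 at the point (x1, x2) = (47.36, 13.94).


y = 10*x1*x2 + 11*x2
dy/dx1 = 10*x2
Evaluate at x2 = 13.94: c1 = 10 * 13.94
c1 = 139.4000

139.4000


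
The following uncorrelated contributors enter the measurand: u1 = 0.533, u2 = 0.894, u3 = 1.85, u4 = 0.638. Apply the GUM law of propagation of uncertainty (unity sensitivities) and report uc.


uc = sqrt(0.533^2 + 0.894^2 + 1.85^2 + 0.638^2)
uc = sqrt(4.912869)
uc = 2.2165

2.2165


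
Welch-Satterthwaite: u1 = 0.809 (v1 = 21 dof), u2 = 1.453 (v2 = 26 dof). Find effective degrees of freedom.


uc = sqrt(u1^2 + u2^2) = sqrt(0.809^2 + 1.453^2) = 1.6630364
v_eff = uc^4 / (u1^4/v1 + u2^4/v2)
= 1.6630364^4 / (0.809^4/21 + 1.453^4/26)
= 7.6490416 / 0.1918283
v_eff = 39.8744

39.8744


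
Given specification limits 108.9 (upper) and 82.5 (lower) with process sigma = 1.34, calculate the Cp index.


Cp = (USL - LSL) / (6 * sigma)
= (108.9 - 82.5) / (6 * 1.34)
= 26.4000 / 8.0400
= 3.2836

3.2836


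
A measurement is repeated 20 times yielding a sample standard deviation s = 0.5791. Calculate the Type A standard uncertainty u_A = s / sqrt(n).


u_A = s / sqrt(n)
u_A = 0.5791 / sqrt(20)
u_A = 0.5791 / 4.472136
u_A = 0.1295

0.1295


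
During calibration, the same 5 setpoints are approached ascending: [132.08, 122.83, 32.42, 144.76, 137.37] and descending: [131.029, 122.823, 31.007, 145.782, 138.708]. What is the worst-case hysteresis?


|132.08 - 131.029| = 1.0510
|122.83 - 122.823| = 0.0070
|32.42 - 31.007| = 1.4130
|144.76 - 145.782| = 1.0220
|137.37 - 138.708| = 1.3380
hysteresis = max(diffs) = 1.4130

1.4130


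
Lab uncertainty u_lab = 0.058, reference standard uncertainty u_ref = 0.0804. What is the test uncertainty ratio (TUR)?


TUR = u_lab / u_ref
= 0.058 / 0.0804
= 0.7214

0.7214


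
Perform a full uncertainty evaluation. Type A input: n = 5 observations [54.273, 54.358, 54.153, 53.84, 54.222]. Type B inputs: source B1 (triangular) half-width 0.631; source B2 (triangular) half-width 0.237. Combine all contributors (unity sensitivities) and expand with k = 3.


mean = (54.273 + 54.358 + 54.153 + 53.84 + 54.222) / 5 = 54.1692
s = sqrt(sum((x - mean)^2)/(n-1)) = 0.19864717
u_A = s / sqrt(n) = 0.19864717 / sqrt(5) = 0.088837715
u_B1 = 0.631 / sqrt(6) = 0.25760467
u_B2 = 0.237 / sqrt(6) = 0.096754845
uc = sqrt(0.088837715^2 + 0.25760467^2 + 0.096754845^2) = 0.28916052
U = k * uc = 3 * 0.28916052
U = 0.8675

0.8675


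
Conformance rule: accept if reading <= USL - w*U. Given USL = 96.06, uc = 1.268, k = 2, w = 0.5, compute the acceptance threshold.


U = k * uc = 2 * 1.268 = 2.536
guard band g = w * U = 0.5 * 2.536 = 1.268
AL = USL - g = 96.06 - 1.268
AL = 94.7920

94.7920


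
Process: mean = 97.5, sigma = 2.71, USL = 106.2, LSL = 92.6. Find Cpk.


Cpu = (USL - mean) / (3*sigma) = (106.2 - 97.5) / (3*2.71) = 1.0701
Cpl = (mean - LSL) / (3*sigma) = (97.5 - 92.6) / (3*2.71) = 0.6027
Cpk = min(Cpu, Cpl) = 0.6027

0.6027


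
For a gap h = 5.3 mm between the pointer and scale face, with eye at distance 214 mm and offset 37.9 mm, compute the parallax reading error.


error = h * offset / d
= 5.3 * 37.9 / 214
= 0.9386

0.9386


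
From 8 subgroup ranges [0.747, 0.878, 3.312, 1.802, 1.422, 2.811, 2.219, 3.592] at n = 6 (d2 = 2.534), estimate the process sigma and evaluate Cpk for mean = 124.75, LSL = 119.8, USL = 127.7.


R_bar = (0.747 + 0.878 + 3.312 + 1.802 + 1.422 + 2.811 + 2.219 + 3.592) / 8 = 2.097875
sigma = R_bar / d2 = 2.097875 / 2.534 = 0.82789069
Cp = (USL - LSL)/(6*sigma) = (127.7 - 119.8)/(6*0.82789069) = 1.5904
Cpu = (127.7 - 124.75)/(3*0.82789069) = 1.1878
Cpl = (124.75 - 119.8)/(3*0.82789069) = 1.9930
Cpk = min(Cpu, Cpl) = 1.1878

1.1878


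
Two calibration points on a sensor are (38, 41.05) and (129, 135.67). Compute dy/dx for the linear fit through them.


slope = (y2 - y1) / (x2 - x1)
= (135.67 - 41.05) / (129 - 38)
= 94.6200 / 91
= 1.0398

1.0398


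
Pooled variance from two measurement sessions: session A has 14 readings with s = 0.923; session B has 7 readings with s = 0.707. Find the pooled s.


s_p = sqrt(((n1-1)*s1^2 + (n2-1)*s2^2) / (n1+n2-2))
numerator = (14-1)*0.923^2 + (7-1)*0.707^2 = 11.075077 + 2.999094 = 14.074171
denominator = 14 + 7 - 2 = 19
s_p^2 = 14.074171 / 19 = 0.74074584
s_p = sqrt(0.74074584) = 0.8607

0.8607


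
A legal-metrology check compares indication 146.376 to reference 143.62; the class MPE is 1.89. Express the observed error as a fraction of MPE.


e = indication - reference = 146.376 - 143.62 = 2.7560
|e| = 2.7560
ratio = |e| / MPE = 2.7560 / 1.89
ratio = 1.4582

1.4582


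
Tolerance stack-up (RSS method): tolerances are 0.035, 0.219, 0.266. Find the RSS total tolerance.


RSS = sqrt(0.035^2 + 0.219^2 + 0.266^2)
= sqrt(0.119942)
= 0.3463

0.3463


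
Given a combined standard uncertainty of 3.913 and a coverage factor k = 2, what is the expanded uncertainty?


U = k * uc
U = 2 * 3.913
U = 7.8260

7.8260


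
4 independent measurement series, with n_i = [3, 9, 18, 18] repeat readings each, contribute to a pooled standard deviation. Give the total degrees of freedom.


nu = sum_i (n_i - 1)
nu = ((3 - 1) + (9 - 1) + (18 - 1) + (18 - 1))
nu = 2 + 8 + 17 + 17
nu = 44

44


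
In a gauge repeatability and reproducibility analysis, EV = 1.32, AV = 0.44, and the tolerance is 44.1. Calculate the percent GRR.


GRR = sqrt(EV^2 + AV^2) = sqrt(1.32^2 + 0.44^2) = 1.3914022
%GRR = GRR / tol * 100 = 1.3914022 / 44.1 * 100
%GRR = 3.1551

3.1551


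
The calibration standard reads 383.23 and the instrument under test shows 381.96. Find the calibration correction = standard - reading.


Correction = standard - reading
= 383.23 - 381.96
= 1.2700

1.2700


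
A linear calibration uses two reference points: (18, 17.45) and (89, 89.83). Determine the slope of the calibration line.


slope = (y2 - y1) / (x2 - x1)
= (89.83 - 17.45) / (89 - 18)
= 72.3800 / 71
= 1.0194

1.0194


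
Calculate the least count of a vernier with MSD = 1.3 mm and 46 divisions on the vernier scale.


LC = MSD / n_div
= 1.3 / 46
= 0.0283

0.0283


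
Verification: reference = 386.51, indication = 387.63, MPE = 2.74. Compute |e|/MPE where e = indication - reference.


e = indication - reference = 387.63 - 386.51 = 1.1200
|e| = 1.1200
ratio = |e| / MPE = 1.1200 / 2.74
ratio = 0.4088

0.4088


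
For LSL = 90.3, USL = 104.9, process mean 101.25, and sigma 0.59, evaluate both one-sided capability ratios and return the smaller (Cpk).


Cpu = (USL - mean) / (3*sigma) = (104.9 - 101.25) / (3*0.59) = 2.0621
Cpl = (mean - LSL) / (3*sigma) = (101.25 - 90.3) / (3*0.59) = 6.1864
Cpk = min(Cpu, Cpl) = 2.0621

2.0621


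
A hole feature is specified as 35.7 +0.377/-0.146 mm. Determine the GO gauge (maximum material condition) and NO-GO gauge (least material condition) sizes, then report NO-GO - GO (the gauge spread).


GO = nominal - lower_tol (smallest hole = maximum material condition)
GO = 35.7 - 0.146 = 35.554
NO-GO = nominal + upper_tol (largest hole = least material condition)
NO-GO = 35.7 + 0.377 = 36.077
spread = NO-GO - GO = 36.077 - 35.554 = 0.5230

0.5230


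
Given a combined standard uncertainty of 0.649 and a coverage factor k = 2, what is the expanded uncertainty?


U = k * uc
U = 2 * 0.649
U = 1.2980

1.2980


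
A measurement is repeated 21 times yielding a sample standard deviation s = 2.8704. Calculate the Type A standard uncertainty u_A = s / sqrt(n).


u_A = s / sqrt(n)
u_A = 2.8704 / sqrt(21)
u_A = 2.8704 / 4.5825757
u_A = 0.6264

0.6264


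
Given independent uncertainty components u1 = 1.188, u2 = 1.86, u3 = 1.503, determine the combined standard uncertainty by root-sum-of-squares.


uc = sqrt(1.188^2 + 1.86^2 + 1.503^2)
uc = sqrt(7.129953)
uc = 2.6702

2.6702


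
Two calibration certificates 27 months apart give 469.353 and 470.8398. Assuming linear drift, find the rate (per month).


rate = (v2 - v1) / months
= (470.8398 - 469.353) / 27
= 1.4868 / 27
= 0.0551

0.0551


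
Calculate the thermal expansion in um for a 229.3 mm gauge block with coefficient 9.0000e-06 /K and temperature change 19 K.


dL = L * alpha * dT
= 229.3 * 9.0000e-06 * 19
= 0.0392103 mm
dL_um = 0.0392103 * 1000 = 39.2103 um

39.2103


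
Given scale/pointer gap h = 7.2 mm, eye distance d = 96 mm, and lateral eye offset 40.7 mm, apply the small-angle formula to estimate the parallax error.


error = h * offset / d
= 7.2 * 40.7 / 96
= 3.0525

3.0525


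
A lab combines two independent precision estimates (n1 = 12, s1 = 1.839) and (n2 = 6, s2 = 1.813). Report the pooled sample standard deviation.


s_p = sqrt(((n1-1)*s1^2 + (n2-1)*s2^2) / (n1+n2-2))
numerator = (12-1)*1.839^2 + (6-1)*1.813^2 = 37.201131 + 16.434845 = 53.635976
denominator = 12 + 6 - 2 = 16
s_p^2 = 53.635976 / 16 = 3.3522485
s_p = sqrt(3.3522485) = 1.8309

1.8309


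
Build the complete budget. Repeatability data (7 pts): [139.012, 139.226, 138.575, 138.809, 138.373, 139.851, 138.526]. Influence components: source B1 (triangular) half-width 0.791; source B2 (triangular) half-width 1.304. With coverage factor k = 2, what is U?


mean = (139.012 + 139.226 + 138.575 + 138.809 + 138.373 + 139.851 + 138.526) / 7 = 138.9102857
s = sqrt(sum((x - mean)^2)/(n-1)) = 0.50891902
u_A = s / sqrt(n) = 0.50891902 / sqrt(7) = 0.19235331
u_B1 = 0.791 / sqrt(6) = 0.3229244
u_B2 = 1.304 / sqrt(6) = 0.53235577
uc = sqrt(0.19235331^2 + 0.3229244^2 + 0.53235577^2) = 0.65167678
U = k * uc = 2 * 0.65167678
U = 1.3034

1.3034


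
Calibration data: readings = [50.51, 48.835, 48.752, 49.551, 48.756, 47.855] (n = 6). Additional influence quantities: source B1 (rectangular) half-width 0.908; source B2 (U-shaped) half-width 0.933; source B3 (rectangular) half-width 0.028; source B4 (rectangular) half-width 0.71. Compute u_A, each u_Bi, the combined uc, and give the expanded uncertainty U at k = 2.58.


mean = (50.51 + 48.835 + 48.752 + 49.551 + 48.756 + 47.855) / 6 = 49.04316667
s = sqrt(sum((x - mean)^2)/(n-1)) = 0.89797671
u_A = s / sqrt(n) = 0.89797671 / sqrt(6) = 0.36659746
u_B1 = 0.908 / sqrt(3) = 0.52423404
u_B2 = 0.933 / sqrt(2) = 0.65973063
u_B3 = 0.028 / sqrt(3) = 0.016165808
u_B4 = 0.71 / sqrt(3) = 0.40991869
uc = sqrt(0.36659746^2 + 0.52423404^2 + 0.65973063^2 + 0.016165808^2 + 0.40991869^2) = 1.0063569
U = k * uc = 2.58 * 1.0063569
U = 2.5964

2.5964


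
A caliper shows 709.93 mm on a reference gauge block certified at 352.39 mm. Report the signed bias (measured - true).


Systematic error = measured - true
= 709.93 - 352.39
= 357.5400

357.5400


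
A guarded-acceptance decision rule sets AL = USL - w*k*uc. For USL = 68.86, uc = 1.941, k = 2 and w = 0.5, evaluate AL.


U = k * uc = 2 * 1.941 = 3.882
guard band g = w * U = 0.5 * 3.882 = 1.941
AL = USL - g = 68.86 - 1.941
AL = 66.9190

66.9190


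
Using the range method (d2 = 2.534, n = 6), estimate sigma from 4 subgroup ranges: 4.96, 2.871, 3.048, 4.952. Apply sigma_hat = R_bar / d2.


R_bar = (4.96 + 2.871 + 3.048 + 4.952) / 4
R_bar = 15.831 / 4 = 3.95775
sigma_hat = R_bar / d2 = 3.95775 / 2.534 = 1.5619

1.5619


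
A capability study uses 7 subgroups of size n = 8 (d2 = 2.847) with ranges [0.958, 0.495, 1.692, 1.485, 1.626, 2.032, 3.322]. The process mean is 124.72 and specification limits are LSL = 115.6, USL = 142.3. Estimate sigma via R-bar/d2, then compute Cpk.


R_bar = (0.958 + 0.495 + 1.692 + 1.485 + 1.626 + 2.032 + 3.322) / 7 = 1.6585714
sigma = R_bar / d2 = 1.6585714 / 2.847 = 0.58256811
Cp = (USL - LSL)/(6*sigma) = (142.3 - 115.6)/(6*0.58256811) = 7.6386
Cpu = (142.3 - 124.72)/(3*0.58256811) = 10.0589
Cpl = (124.72 - 115.6)/(3*0.58256811) = 5.2183
Cpk = min(Cpu, Cpl) = 5.2183

5.2183


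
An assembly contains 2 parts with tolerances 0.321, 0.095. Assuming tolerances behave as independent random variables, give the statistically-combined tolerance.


RSS = sqrt(0.321^2 + 0.095^2)
= sqrt(0.112066)
= 0.3348

0.3348


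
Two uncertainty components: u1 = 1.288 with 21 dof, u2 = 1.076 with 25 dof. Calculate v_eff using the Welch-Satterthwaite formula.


uc = sqrt(u1^2 + u2^2) = sqrt(1.288^2 + 1.076^2) = 1.6783087
v_eff = uc^4 / (u1^4/v1 + u2^4/v2)
= 1.6783087^4 / (1.288^4/21 + 1.076^4/25)
= 7.9339121 / 0.18466996
v_eff = 42.9627

42.9627


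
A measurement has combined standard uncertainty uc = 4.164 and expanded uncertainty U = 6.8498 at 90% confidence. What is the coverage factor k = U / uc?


k = U / uc
k = 6.8498 / 4.164
k = 1.645

1.645


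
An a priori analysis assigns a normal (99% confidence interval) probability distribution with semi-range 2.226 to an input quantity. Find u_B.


u_B = half_width / 2.576
u_B = 2.226 / 2.576
u_B = 0.8641

0.8641


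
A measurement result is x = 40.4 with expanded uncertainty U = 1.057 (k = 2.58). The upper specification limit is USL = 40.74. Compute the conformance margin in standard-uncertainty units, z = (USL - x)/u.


u = U / k = 1.057 / 2.58 = 0.40968992
margin = |USL - x| = |40.74 - 40.4| = 0.34
z = margin / u = 0.34 / 0.40968992
z = 0.8299

0.8299


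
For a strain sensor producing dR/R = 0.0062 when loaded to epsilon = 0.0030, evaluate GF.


GF = (dR/R) / epsilon
= 0.0062 / 0.0030
= 2.0667

2.0667


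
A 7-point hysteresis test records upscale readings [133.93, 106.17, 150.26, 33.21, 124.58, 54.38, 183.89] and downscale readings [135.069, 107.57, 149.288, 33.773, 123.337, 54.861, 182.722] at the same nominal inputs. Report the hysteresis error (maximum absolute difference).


|133.93 - 135.069| = 1.1390
|106.17 - 107.57| = 1.4000
|150.26 - 149.288| = 0.9720
|33.21 - 33.773| = 0.5630
|124.58 - 123.337| = 1.2430
|54.38 - 54.861| = 0.4810
|183.89 - 182.722| = 1.1680
hysteresis = max(diffs) = 1.4000

1.4000


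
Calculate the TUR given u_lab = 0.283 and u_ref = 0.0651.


TUR = u_lab / u_ref
= 0.283 / 0.0651
= 4.3472

4.3472


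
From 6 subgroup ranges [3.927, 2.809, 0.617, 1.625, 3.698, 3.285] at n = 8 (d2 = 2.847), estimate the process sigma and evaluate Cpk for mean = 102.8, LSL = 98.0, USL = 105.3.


R_bar = (3.927 + 2.809 + 0.617 + 1.625 + 3.698 + 3.285) / 6 = 2.6601667
sigma = R_bar / d2 = 2.6601667 / 2.847 = 0.93437538
Cp = (USL - LSL)/(6*sigma) = (105.3 - 98.0)/(6*0.93437538) = 1.3021
Cpu = (105.3 - 102.8)/(3*0.93437538) = 0.8919
Cpl = (102.8 - 98.0)/(3*0.93437538) = 1.7124
Cpk = min(Cpu, Cpl) = 0.8919

0.8919


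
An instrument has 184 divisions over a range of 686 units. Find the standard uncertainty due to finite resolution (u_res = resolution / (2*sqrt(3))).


resolution = range / divisions
resolution = 686 / 184 = 3.7282609
u_res = resolution / (2*sqrt(3))
u_res = 3.7282609 / 3.4641016
u_res = 1.0763

1.0763


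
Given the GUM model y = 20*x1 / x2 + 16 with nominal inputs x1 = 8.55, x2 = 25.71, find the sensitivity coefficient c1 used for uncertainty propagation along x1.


y = 20*x1 / x2 + 16
dy/dx1 = 20/x2
Evaluate at x2 = 25.71: c1 = 20 / 25.71
c1 = 0.7779

0.7779


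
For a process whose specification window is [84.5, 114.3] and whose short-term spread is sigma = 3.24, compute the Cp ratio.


Cp = (USL - LSL) / (6 * sigma)
= (114.3 - 84.5) / (6 * 3.24)
= 29.8000 / 19.4400
= 1.5329

1.5329


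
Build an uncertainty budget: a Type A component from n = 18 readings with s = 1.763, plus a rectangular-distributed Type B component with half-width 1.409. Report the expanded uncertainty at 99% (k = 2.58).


u_A = s / sqrt(n) = 1.763 / sqrt(18) = 0.41554309
u_B = half_width / sqrt(3) = 1.409 / sqrt(3) = 0.81348653
uc = sqrt(u_A^2 + u_B^2) = sqrt(0.41554309^2 + 0.81348653^2) = 0.9134749
U = k * uc = 2.58 * 0.9134749
U = 2.3568

2.3568


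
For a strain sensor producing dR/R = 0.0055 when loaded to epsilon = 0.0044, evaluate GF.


GF = (dR/R) / epsilon
= 0.0055 / 0.0044
= 1.2500

1.2500


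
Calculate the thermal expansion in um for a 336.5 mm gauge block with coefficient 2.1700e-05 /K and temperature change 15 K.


dL = L * alpha * dT
= 336.5 * 2.1700e-05 * 15
= 0.1095307 mm
dL_um = 0.1095307 * 1000 = 109.5307 um

109.5307


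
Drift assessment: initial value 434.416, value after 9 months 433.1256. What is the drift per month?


rate = (v2 - v1) / months
= (433.1256 - 434.416) / 9
= -1.2904 / 9
= -0.1434

-0.1434


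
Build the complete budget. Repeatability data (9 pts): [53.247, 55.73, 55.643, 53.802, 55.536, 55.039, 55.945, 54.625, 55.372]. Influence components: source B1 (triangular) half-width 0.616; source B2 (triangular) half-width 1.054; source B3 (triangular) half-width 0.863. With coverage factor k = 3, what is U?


mean = (53.247 + 55.73 + 55.643 + 53.802 + 55.536 + 55.039 + 55.945 + 54.625 + 55.372) / 9 = 54.99322222
s = sqrt(sum((x - mean)^2)/(n-1)) = 0.92971767
u_A = s / sqrt(n) = 0.92971767 / sqrt(9) = 0.30990589
u_B1 = 0.616 / sqrt(6) = 0.25148095
u_B2 = 1.054 / sqrt(6) = 0.4302937
u_B3 = 0.863 / sqrt(6) = 0.35231827
uc = sqrt(0.30990589^2 + 0.25148095^2 + 0.4302937^2 + 0.35231827^2) = 0.6845182
U = k * uc = 3 * 0.6845182
U = 2.0536

2.0536


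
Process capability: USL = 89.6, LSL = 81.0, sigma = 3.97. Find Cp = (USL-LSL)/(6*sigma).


Cp = (USL - LSL) / (6 * sigma)
= (89.6 - 81.0) / (6 * 3.97)
= 8.6000 / 23.8200
= 0.3610

0.3610


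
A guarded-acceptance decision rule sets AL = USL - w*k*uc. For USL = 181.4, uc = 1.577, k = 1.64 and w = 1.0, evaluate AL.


U = k * uc = 1.64 * 1.577 = 2.58628
guard band g = w * U = 1.0 * 2.58628 = 2.58628
AL = USL - g = 181.4 - 2.58628
AL = 178.8137

178.8137


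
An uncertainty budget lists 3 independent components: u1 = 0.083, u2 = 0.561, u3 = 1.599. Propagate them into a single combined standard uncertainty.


uc = sqrt(0.083^2 + 0.561^2 + 1.599^2)
uc = sqrt(2.878411)
uc = 1.6966

1.6966


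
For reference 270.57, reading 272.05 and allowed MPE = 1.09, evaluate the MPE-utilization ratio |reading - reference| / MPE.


e = indication - reference = 272.05 - 270.57 = 1.4800
|e| = 1.4800
ratio = |e| / MPE = 1.4800 / 1.09
ratio = 1.3578

1.3578


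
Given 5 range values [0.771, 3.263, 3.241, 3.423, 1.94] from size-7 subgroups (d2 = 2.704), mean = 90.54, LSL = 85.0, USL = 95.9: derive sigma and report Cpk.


R_bar = (0.771 + 3.263 + 3.241 + 3.423 + 1.94) / 5 = 2.5276
sigma = R_bar / d2 = 2.5276 / 2.704 = 0.93476331
Cp = (USL - LSL)/(6*sigma) = (95.9 - 85.0)/(6*0.93476331) = 1.9435
Cpu = (95.9 - 90.54)/(3*0.93476331) = 1.9114
Cpl = (90.54 - 85.0)/(3*0.93476331) = 1.9755
Cpk = min(Cpu, Cpl) = 1.9114

1.9114


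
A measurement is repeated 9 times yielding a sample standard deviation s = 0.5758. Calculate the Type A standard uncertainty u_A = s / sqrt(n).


u_A = s / sqrt(n)
u_A = 0.5758 / sqrt(9)
u_A = 0.5758 / 3
u_A = 0.1919

0.1919


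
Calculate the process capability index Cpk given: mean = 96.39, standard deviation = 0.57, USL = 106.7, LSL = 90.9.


Cpu = (USL - mean) / (3*sigma) = (106.7 - 96.39) / (3*0.57) = 6.0292
Cpl = (mean - LSL) / (3*sigma) = (96.39 - 90.9) / (3*0.57) = 3.2105
Cpk = min(Cpu, Cpl) = 3.2105

3.2105
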